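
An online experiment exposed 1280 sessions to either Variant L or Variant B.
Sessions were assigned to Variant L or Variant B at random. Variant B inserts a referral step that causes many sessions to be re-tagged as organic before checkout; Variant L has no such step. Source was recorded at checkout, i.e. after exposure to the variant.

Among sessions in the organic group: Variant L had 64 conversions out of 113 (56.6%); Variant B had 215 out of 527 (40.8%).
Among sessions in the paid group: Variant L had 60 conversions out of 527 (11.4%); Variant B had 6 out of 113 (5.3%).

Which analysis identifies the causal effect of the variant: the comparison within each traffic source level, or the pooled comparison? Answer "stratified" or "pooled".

The stratified and pooled comparisons disagree (Variant L wins within each traffic source; Variant B wins overall), so the answer turns on the causal role of traffic source.
Traffic source is downstream of the variant. One should not condition on a consequence of treatment, so the overall rates are the right comparison.
Pooled: Variant L 19.4% vs Variant B 34.5%; Variant B is higher overall.

pooled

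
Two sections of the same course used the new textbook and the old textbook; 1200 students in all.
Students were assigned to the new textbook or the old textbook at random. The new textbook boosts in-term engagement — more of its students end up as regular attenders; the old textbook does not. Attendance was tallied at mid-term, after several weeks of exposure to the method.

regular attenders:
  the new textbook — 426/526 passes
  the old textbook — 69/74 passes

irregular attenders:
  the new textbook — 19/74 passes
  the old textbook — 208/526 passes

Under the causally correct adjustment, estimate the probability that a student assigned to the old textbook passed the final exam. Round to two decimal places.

Mid-term attendance lies on the pathway teaching method → mid-term attendance → outcome, so adjusting for it blocks the indirect effect. For the total causal effect of teaching method, use the unadjusted pooled rates.
So P(outcome | do(the old textbook)) is just the pooled rate for the old textbook: 277/600 = 0.462.

0.46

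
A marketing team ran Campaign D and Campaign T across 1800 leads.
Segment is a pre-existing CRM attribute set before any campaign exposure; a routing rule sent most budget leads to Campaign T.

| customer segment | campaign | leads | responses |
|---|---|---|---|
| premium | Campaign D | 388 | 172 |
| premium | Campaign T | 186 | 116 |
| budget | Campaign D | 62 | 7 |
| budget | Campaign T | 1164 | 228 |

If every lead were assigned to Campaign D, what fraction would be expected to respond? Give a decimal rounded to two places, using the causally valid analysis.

Campaign T is higher inside every customer segment stratum but Campaign D is higher in aggregate. Whether to stratify depends on how customer segment relates to the campaign.
The imbalance in customer segment arose from how leads were allocated, not from anything the campaign did; and customer segment independently affects the outcome. The pooled gap is confounded — condition on customer segment.
Standardising Campaign D to the population customer segment mix: 0.319·172/388 + 0.681·7/62 = 0.218.

0.22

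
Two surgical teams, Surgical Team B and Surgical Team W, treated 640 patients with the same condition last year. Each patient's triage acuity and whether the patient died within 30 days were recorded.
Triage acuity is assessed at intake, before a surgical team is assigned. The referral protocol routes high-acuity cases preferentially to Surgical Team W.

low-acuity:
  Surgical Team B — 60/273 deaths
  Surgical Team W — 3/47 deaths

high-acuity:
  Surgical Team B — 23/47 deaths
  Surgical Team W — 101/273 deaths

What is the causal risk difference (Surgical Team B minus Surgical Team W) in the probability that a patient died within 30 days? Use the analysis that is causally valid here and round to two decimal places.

+0.14

Within every triage acuity level Surgical Team W has the lower rate, yet pooled Surgical Team B does — Simpson's reversal.
Triage acuity is set before the surgical team has any effect — it is not caused by the surgical team — and it independently drives the outcome. That makes it a confounder, so the causal comparison is within triage acuity levels.
Adjusting over the population distribution of triage acuity: 0.500·(0.220−0.064) + 0.500·(0.489−0.370) = +0.138.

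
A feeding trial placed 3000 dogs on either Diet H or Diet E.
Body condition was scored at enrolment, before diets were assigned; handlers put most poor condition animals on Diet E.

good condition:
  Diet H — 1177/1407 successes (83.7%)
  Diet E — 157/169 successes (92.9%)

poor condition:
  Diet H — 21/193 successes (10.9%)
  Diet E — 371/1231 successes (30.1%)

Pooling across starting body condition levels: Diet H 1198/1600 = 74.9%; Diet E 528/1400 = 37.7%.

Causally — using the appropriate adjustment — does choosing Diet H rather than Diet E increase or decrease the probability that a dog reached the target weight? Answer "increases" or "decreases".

Here starting body condition is a common cause — it drives both which diet a case falls under and the outcome. The crude comparison mixes populations; the stratum-specific rates are the causally relevant ones.
Within each level — good condition: 83.7% vs 92.9%; poor condition: 10.9% vs 30.1% — Diet E is higher every time.

decreases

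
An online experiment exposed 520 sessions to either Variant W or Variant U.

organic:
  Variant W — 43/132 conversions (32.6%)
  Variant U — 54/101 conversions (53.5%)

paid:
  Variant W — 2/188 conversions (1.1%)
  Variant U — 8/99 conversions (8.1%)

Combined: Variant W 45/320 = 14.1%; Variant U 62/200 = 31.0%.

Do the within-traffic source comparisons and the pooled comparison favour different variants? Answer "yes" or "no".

Within each traffic source level (organic 32.6% vs 53.5%; paid 1.1% vs 8.1%), Variant U has the higher rate every time. Pooled: 14.1% vs 31.0% — Variant U has the higher rate overall. They agree.

no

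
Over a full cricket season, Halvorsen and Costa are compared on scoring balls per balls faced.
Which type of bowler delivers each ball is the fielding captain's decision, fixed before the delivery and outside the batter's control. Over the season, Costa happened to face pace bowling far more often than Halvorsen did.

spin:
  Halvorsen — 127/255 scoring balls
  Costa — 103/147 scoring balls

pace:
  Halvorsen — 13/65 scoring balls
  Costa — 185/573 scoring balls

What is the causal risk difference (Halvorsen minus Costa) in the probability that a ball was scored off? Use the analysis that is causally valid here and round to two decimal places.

The imbalance in bowling type arose from how balls faced were allocated, not from anything the player did; and bowling type independently affects the outcome. The pooled gap is confounded — condition on bowling type.
Adjusting over the population distribution of bowling type: 0.387·(0.498−0.701) + 0.613·(0.200−0.323) = -0.154.

-0.15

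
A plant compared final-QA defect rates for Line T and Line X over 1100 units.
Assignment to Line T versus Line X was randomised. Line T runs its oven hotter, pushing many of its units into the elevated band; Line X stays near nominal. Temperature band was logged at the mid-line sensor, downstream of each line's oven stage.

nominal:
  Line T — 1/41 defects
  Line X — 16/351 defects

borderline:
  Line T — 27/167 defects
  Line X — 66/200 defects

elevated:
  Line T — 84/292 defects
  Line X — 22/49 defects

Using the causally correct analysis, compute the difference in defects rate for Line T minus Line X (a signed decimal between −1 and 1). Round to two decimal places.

In-process temperature band is recorded after the line and is itself shifted by it — it sits on the causal path from line to outcome. Conditioning on a mediator would strip out part of the effect we want; the pooled comparison gives the total causal effect.
The causal difference is the pooled difference: 0.224 − 0.173 = +0.051.

+0.05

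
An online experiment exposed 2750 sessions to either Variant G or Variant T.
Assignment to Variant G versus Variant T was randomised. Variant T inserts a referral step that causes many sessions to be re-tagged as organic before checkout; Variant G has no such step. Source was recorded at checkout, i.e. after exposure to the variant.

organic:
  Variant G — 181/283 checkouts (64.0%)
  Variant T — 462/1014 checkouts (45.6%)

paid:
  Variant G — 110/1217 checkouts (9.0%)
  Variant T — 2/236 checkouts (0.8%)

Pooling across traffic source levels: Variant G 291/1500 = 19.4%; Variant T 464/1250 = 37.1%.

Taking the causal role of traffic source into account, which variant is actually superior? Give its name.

Within every traffic source level Variant G has the higher rate, yet pooled Variant T does — Simpson's reversal.
Stratifying would compare variants among sessions the variants themselves sorted into traffic source groups — a form of selection on an intermediate. The unconditioned pooled rates give the total causal effect.
Pooled: Variant G 19.4% vs Variant T 37.1%; Variant T is higher overall.

Variant T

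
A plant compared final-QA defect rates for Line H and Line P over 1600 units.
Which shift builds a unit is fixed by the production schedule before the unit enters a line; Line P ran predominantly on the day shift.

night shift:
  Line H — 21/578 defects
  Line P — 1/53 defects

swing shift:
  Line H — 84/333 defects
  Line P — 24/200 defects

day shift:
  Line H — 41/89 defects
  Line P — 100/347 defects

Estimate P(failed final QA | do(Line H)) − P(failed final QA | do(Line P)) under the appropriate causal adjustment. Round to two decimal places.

The shift-specific comparison favours Line P throughout, but the pooled figures favour Line H. The question is whether to condition on shift.
Shift satisfies the back-door criterion: it is not a descendant of the line, and it blocks the spurious path from line to outcome. Adjusting for it (i.e., using the within-shift rates) gives the causal effect.
Adjusting over the population distribution of shift: 0.394·(0.036−0.019) + 0.333·(0.252−0.120) + 0.273·(0.461−0.288) = +0.098.

+0.10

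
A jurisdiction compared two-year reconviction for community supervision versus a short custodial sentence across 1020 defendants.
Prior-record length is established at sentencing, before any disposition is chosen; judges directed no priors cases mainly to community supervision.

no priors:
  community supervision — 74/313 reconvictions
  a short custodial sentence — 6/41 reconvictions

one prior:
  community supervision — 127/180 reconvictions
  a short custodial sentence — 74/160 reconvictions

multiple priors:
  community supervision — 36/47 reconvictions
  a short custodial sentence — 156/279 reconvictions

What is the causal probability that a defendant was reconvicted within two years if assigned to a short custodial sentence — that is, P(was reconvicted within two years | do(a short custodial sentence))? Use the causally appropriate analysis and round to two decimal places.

Prior-record length satisfies the back-door criterion: it is not a descendant of the disposition, and it blocks the spurious path from disposition to outcome. Adjusting for it (i.e., using the within-prior-record length rates) gives the causal effect.
Standardising a short custodial sentence to the population prior-record length mix: 0.347·6/41 + 0.333·74/160 + 0.320·156/279 = 0.384.

0.38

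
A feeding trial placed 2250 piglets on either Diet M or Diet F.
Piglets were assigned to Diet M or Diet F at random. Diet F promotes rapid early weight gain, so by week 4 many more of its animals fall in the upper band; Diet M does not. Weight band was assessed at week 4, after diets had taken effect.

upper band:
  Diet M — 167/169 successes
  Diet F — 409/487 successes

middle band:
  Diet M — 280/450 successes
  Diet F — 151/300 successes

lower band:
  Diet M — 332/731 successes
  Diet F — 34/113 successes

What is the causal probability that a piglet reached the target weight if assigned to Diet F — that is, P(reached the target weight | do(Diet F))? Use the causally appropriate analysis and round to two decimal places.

Stratifying would compare diets among piglets the diets themselves sorted into week-4 weight band groups — a form of selection on an intermediate. The unconditioned pooled rates give the total causal effect.
So P(outcome | do(Diet F)) is just the pooled rate for Diet F: 594/900 = 0.660.

0.66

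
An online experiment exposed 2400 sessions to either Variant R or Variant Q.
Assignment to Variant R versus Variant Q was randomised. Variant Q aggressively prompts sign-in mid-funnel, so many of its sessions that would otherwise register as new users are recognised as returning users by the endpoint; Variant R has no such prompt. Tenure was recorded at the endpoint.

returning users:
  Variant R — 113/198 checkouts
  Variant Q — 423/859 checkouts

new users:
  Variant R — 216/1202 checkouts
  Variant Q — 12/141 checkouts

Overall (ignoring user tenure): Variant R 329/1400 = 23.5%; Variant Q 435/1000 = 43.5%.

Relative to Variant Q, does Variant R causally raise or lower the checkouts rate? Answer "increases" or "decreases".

Variant R is higher inside every user tenure stratum but Variant Q is higher in aggregate. Whether to stratify depends on how user tenure relates to the variant.
User tenure here is a post-treatment variable shaped by the variant; conditioning on it would introduce bias rather than remove it. The overall comparison is the causal one.
Pooled: Variant R 23.5% vs Variant Q 43.5%; Variant Q is higher overall.

decreases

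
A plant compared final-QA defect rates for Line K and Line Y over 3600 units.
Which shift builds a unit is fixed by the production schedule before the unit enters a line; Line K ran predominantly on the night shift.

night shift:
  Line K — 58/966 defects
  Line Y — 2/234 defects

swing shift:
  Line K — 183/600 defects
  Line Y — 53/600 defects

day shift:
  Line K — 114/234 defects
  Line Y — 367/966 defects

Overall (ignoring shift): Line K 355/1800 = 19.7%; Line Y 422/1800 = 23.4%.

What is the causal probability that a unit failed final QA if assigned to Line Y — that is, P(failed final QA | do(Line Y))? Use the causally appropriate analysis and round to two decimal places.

Line Y is lower inside every shift stratum but Line K is lower in aggregate. Whether to stratify depends on how shift relates to the line.
Here shift is a common cause — it drives both which line a case falls under and the outcome. The crude comparison mixes populations; the stratum-specific rates are the causally relevant ones.
Standardising Line Y to the population shift mix: 0.333·2/234 + 0.333·53/600 + 0.333·367/966 = 0.159.

0.16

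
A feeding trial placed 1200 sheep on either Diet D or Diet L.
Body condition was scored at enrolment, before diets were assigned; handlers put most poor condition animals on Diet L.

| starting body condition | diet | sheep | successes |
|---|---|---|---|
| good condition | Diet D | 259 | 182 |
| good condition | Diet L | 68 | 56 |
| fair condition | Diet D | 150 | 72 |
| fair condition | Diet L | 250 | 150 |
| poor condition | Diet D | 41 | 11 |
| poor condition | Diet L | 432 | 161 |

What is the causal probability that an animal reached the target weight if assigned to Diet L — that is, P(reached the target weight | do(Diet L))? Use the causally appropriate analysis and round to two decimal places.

0.57

Starting body condition is set before the diet has any effect — it is not caused by the diet — and it independently drives the outcome. That makes it a confounder, so the causal comparison is within starting body condition levels.
Standardising Diet L to the population starting body condition mix: 0.273·56/68 + 0.333·150/250 + 0.394·161/432 = 0.571.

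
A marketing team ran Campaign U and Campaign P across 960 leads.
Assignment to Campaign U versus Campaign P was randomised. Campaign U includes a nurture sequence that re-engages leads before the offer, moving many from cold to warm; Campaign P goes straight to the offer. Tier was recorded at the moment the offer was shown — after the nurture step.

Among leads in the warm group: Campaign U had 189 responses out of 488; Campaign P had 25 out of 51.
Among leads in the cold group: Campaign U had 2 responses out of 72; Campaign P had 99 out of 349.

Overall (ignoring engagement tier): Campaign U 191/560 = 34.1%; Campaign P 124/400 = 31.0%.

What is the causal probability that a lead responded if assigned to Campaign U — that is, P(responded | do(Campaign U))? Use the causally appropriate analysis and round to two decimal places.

0.34

The engagement tier-specific comparison favours Campaign P throughout, but the pooled figures favour Campaign U. The question is whether to condition on engagement tier.
Because the campaign influences engagement tier, engagement tier is a post-treatment mediator, not a confounder. Stratifying on it would bias the estimate; the causal effect is the crude pooled difference.
So P(outcome | do(Campaign U)) is just the pooled rate for Campaign U: 191/560 = 0.341.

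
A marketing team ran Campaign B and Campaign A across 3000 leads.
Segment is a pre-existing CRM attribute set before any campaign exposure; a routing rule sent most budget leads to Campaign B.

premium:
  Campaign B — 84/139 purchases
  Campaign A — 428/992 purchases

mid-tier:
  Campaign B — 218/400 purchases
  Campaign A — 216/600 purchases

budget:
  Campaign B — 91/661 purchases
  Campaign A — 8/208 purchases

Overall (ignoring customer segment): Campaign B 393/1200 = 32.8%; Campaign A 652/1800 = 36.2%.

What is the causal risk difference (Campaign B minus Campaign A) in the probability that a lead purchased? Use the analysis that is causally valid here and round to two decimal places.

Nothing the campaign does changes customer segment; the imbalance is an allocation artefact. With customer segment also predicting the outcome, the pooled figure is confounded, and the within-stratum comparison is the causal one.
Adjusting over the population distribution of customer segment: 0.377·(0.604−0.431) + 0.333·(0.545−0.360) + 0.290·(0.138−0.038) = +0.156.

+0.16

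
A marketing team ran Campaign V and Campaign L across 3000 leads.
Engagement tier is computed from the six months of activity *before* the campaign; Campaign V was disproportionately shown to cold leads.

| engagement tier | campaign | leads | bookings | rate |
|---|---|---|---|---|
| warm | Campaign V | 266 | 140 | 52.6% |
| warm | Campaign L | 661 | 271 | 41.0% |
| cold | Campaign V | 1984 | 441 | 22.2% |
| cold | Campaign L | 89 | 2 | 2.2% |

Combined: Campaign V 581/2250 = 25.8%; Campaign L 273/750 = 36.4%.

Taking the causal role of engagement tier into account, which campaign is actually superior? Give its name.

Campaign V

Within every engagement tier level Campaign V has the higher rate, yet pooled Campaign L does — Simpson's reversal.
Nothing the campaign does changes engagement tier; the imbalance is an allocation artefact. With engagement tier also predicting the outcome, the pooled figure is confounded, and the within-stratum comparison is the causal one.
Within each level — warm: 52.6% vs 41.0%; cold: 22.2% vs 2.2% — Campaign V is higher every time.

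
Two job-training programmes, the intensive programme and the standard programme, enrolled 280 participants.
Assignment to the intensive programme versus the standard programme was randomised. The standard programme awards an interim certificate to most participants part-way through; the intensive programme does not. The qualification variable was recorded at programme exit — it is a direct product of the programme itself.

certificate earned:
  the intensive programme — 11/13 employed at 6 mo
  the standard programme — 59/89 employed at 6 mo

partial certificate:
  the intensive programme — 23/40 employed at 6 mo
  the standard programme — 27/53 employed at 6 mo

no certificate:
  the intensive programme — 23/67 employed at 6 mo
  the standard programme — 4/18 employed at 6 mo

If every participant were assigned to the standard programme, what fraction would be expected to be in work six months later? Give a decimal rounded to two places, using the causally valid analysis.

Qualification attained during the programme is recorded after the programme and is itself shifted by it — it sits on the causal path from programme to outcome. Conditioning on a mediator would strip out part of the effect we want; the pooled comparison gives the total causal effect.
So P(outcome | do(the standard programme)) is just the pooled rate for the standard programme: 90/160 = 0.562.

0.56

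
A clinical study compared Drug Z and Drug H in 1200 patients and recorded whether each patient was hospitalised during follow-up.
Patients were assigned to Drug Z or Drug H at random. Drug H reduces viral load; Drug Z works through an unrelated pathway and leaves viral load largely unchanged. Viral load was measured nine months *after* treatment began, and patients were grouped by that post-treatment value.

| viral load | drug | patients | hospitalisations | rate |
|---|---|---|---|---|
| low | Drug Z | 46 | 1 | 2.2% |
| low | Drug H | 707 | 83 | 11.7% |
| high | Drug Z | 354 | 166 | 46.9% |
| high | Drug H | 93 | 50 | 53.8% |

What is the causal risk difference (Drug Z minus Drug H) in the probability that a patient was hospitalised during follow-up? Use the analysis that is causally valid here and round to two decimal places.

+0.25

Viral load is recorded after the drug and is itself shifted by it — it sits on the causal path from drug to outcome. Conditioning on a mediator would strip out part of the effect we want; the pooled comparison gives the total causal effect.
The causal difference is the pooled difference: 0.417 − 0.166 = +0.251.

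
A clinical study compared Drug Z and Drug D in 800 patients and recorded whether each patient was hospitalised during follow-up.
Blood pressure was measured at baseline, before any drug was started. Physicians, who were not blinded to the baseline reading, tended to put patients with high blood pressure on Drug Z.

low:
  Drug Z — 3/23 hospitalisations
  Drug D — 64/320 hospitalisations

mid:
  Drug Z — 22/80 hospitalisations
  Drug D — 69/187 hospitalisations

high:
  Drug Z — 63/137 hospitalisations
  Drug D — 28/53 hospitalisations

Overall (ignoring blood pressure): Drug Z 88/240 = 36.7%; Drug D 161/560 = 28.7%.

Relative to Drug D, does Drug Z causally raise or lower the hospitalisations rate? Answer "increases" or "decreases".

decreases

The blood pressure-specific comparison favours Drug Z throughout, but the pooled figures favour Drug D. The question is whether to condition on blood pressure.
Since blood pressure is a pre-existing factor (not a product of the drug) and it affects the outcome on its own, it is a confounder. The stratified rates, not the pooled rate, identify the causal effect.
Within each level — low: 13.0% vs 20.0%; mid: 27.5% vs 36.9%; high: 46.0% vs 52.8% — Drug Z is lower every time.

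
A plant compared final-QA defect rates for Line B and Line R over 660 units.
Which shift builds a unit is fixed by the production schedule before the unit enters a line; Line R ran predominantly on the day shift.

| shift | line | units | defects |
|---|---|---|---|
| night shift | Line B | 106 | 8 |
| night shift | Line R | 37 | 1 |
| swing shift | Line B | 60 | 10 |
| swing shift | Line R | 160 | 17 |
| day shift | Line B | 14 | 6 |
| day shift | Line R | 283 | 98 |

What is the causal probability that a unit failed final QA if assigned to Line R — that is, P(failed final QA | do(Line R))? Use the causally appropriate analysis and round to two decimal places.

0.20

The stratified and pooled comparisons disagree (Line R wins within each shift; Line B wins overall), so the answer turns on the causal role of shift.
The imbalance in shift arose from how units were allocated, not from anything the line did; and shift independently affects the outcome. The pooled gap is confounded — condition on shift.
Standardising Line R to the population shift mix: 0.217·1/37 + 0.333·17/160 + 0.450·98/283 = 0.197.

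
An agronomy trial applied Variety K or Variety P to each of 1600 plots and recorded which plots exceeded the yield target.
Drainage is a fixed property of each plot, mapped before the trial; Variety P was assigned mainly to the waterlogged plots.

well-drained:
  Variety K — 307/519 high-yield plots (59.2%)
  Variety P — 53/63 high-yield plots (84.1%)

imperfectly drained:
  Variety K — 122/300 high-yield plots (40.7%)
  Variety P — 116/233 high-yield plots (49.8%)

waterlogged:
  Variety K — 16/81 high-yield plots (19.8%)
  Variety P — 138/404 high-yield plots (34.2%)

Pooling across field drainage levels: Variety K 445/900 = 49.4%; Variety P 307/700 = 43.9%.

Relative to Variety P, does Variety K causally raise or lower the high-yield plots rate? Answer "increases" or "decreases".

Field drainage satisfies the back-door criterion: it is not a descendant of the variety, and it blocks the spurious path from variety to outcome. Adjusting for it (i.e., using the within-field drainage rates) gives the causal effect.
Within each level — well-drained: 59.2% vs 84.1%; imperfectly drained: 40.7% vs 49.8%; waterlogged: 19.8% vs 34.2% — Variety P is higher every time.

decreases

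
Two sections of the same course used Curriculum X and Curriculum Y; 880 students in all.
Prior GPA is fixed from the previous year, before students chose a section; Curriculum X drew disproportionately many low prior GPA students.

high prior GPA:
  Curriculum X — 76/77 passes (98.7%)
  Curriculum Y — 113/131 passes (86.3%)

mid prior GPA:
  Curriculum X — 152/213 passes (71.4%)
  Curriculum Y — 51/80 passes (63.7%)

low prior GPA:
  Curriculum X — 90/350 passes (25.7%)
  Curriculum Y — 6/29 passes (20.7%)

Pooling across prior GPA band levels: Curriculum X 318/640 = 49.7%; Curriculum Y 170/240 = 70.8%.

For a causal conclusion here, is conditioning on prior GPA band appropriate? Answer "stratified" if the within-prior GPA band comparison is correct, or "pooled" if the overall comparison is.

stratified

Curriculum X is higher inside every prior GPA band stratum but Curriculum Y is higher in aggregate. Whether to stratify depends on how prior GPA band relates to the teaching method.
Prior GPA band is set before the teaching method has any effect — it is not caused by the teaching method — and it independently drives the outcome. That makes it a confounder, so the causal comparison is within prior GPA band levels.
Within each level — high prior GPA: 98.7% vs 86.3%; mid prior GPA: 71.4% vs 63.7%; low prior GPA: 25.7% vs 20.7% — Curriculum X is higher every time.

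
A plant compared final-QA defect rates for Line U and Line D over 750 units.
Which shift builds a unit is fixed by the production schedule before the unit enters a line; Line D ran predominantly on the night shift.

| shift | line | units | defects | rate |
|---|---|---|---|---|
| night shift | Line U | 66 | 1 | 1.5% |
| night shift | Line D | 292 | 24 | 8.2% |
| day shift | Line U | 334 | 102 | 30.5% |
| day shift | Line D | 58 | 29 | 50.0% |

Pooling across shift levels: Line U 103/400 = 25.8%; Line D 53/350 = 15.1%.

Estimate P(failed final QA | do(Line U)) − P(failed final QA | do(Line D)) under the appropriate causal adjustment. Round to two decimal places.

Shift satisfies the back-door criterion: it is not a descendant of the line, and it blocks the spurious path from line to outcome. Adjusting for it (i.e., using the within-shift rates) gives the causal effect.
Adjusting over the population distribution of shift: 0.477·(0.015−0.082) + 0.523·(0.305−0.500) = -0.134.

-0.13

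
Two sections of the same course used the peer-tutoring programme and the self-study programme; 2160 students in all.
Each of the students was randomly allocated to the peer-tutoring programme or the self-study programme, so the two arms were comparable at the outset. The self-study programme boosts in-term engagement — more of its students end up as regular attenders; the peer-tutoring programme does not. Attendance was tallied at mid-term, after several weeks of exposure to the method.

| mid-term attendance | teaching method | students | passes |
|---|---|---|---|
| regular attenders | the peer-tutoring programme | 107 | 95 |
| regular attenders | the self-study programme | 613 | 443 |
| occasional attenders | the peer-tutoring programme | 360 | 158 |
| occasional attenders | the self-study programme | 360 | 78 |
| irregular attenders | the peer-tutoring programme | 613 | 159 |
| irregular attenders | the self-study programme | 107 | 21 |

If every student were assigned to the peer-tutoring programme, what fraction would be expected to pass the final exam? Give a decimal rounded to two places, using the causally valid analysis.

0.38

The mid-term attendance-specific comparison favours the peer-tutoring programme throughout, but the pooled figures favour the self-study programme. The question is whether to condition on mid-term attendance.
Mid-term attendance is downstream of the teaching method. One should not condition on a consequence of treatment, so the overall rates are the right comparison.
So P(outcome | do(the peer-tutoring programme)) is just the pooled rate for the peer-tutoring programme: 412/1080 = 0.381.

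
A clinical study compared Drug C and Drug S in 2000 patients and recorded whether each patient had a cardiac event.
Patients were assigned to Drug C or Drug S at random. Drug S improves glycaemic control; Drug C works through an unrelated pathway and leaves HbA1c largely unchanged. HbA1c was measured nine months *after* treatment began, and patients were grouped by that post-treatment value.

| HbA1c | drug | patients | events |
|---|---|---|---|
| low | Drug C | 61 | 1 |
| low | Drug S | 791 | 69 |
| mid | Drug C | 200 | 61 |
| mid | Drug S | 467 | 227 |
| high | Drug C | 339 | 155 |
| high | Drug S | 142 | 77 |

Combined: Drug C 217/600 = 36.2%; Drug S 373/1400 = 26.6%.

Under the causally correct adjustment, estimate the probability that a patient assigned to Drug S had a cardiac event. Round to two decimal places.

Drug C is lower inside every HbA1c stratum but Drug S is lower in aggregate. Whether to stratify depends on how HbA1c relates to the drug.
Because the drug influences HbA1c, HbA1c is a post-treatment mediator, not a confounder. Stratifying on it would bias the estimate; the causal effect is the crude pooled difference.
So P(outcome | do(Drug S)) is just the pooled rate for Drug S: 373/1400 = 0.266.

0.27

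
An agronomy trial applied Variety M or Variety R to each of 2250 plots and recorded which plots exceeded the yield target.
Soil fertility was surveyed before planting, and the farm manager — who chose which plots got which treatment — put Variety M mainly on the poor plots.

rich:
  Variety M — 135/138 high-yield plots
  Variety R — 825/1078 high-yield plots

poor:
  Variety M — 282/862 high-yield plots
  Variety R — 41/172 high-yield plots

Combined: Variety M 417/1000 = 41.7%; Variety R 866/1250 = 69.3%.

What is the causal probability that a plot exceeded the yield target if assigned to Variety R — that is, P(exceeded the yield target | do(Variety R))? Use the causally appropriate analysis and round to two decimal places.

0.52

The soil fertility-specific comparison favours Variety M throughout, but the pooled figures favour Variety R. The question is whether to condition on soil fertility.
Soil fertility satisfies the back-door criterion: it is not a descendant of the variety, and it blocks the spurious path from variety to outcome. Adjusting for it (i.e., using the within-soil fertility rates) gives the causal effect.
Standardising Variety R to the population soil fertility mix: 0.540·825/1078 + 0.460·41/172 = 0.523.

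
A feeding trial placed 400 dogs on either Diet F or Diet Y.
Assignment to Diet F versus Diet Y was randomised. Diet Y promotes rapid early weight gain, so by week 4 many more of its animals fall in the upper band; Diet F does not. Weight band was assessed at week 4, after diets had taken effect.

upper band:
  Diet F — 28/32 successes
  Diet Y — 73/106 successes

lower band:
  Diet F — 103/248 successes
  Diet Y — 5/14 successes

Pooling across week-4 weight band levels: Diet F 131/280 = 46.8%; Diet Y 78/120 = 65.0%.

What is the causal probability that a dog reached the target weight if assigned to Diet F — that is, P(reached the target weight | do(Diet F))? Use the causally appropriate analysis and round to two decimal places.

0.47

The distribution of week-4 weight band is itself part of what the diet does — it is an intermediate outcome. Holding it fixed would remove that part of the effect; the total effect is the pooled difference.
So P(outcome | do(Diet F)) is just the pooled rate for Diet F: 131/280 = 0.468.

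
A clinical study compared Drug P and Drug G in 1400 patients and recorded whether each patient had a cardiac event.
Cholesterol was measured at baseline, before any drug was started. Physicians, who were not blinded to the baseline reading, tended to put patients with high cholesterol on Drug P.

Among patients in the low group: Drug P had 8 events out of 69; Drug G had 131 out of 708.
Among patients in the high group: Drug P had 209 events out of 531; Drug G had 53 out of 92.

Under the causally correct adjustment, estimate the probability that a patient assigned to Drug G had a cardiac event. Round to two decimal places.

The stratified and pooled comparisons disagree (Drug P wins within each cholesterol; Drug G wins overall), so the answer turns on the causal role of cholesterol.
Since cholesterol is a pre-existing factor (not a product of the drug) and it affects the outcome on its own, it is a confounder. The stratified rates, not the pooled rate, identify the causal effect.
Standardising Drug G to the population cholesterol mix: 0.555·131/708 + 0.445·53/92 = 0.359.

0.36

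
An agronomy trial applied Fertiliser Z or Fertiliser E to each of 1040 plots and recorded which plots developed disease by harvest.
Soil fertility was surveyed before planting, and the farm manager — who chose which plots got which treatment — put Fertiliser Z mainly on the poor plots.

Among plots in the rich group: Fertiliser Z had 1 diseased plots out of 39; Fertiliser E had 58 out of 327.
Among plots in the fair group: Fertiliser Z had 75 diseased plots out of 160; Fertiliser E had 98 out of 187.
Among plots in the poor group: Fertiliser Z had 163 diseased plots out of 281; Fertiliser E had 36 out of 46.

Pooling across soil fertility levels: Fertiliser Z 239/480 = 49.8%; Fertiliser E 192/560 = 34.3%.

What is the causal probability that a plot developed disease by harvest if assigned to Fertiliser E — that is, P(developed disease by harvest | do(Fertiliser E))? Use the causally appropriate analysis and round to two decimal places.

0.48

Within every soil fertility level Fertiliser Z has the lower rate, yet pooled Fertiliser E does — Simpson's reversal.
Since soil fertility is a pre-existing factor (not a product of the fertiliser) and it affects the outcome on its own, it is a confounder. The stratified rates, not the pooled rate, identify the causal effect.
Standardising Fertiliser E to the population soil fertility mix: 0.352·58/327 + 0.334·98/187 + 0.314·36/46 = 0.483.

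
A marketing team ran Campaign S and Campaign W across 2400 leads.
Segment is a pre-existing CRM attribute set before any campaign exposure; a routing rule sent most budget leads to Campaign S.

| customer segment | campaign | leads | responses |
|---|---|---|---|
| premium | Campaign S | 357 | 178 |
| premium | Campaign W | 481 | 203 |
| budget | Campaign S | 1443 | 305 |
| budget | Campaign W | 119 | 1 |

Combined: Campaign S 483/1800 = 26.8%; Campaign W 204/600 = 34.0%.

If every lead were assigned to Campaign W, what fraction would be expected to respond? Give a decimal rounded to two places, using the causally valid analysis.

Since customer segment is a pre-existing factor (not a product of the campaign) and it affects the outcome on its own, it is a confounder. The stratified rates, not the pooled rate, identify the causal effect.
Standardising Campaign W to the population customer segment mix: 0.349·203/481 + 0.651·1/119 = 0.153.

0.15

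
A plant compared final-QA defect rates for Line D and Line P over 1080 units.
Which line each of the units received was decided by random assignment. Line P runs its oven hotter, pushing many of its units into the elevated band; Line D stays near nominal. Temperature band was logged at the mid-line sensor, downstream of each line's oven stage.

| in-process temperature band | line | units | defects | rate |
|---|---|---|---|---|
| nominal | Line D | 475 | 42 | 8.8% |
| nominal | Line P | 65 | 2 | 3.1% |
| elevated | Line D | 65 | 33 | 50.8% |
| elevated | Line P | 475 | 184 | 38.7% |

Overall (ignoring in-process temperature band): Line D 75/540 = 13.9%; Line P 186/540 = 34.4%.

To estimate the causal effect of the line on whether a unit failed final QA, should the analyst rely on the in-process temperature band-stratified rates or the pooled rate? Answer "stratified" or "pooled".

Because the line influences in-process temperature band, in-process temperature band is a post-treatment mediator, not a confounder. Stratifying on it would bias the estimate; the causal effect is the crude pooled difference.
Pooled: Line D 13.9% vs Line P 34.4%; Line D is lower overall.

pooled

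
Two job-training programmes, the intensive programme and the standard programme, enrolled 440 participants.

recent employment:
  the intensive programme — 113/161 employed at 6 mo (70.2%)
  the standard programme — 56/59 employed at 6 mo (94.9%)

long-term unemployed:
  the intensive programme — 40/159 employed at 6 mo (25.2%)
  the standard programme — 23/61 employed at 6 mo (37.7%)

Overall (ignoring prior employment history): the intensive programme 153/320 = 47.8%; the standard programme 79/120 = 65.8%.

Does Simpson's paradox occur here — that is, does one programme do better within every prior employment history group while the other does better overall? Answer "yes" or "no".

Within each prior employment history level (recent employment 70.2% vs 94.9%; long-term unemployed 25.2% vs 37.7%), the standard programme has the higher rate every time. Pooled: 47.8% vs 65.8% — the standard programme has the higher rate overall. They agree.

no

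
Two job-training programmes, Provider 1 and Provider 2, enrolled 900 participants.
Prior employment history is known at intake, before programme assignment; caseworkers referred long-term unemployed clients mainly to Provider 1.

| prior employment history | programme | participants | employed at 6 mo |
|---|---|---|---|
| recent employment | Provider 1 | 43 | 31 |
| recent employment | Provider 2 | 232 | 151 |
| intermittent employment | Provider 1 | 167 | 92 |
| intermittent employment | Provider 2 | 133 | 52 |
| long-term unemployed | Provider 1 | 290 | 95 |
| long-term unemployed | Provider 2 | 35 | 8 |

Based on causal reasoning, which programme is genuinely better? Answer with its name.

Provider 1

The prior employment history-specific comparison favours Provider 1 throughout, but the pooled figures favour Provider 2. The question is whether to condition on prior employment history.
Nothing the programme does changes prior employment history; the imbalance is an allocation artefact. With prior employment history also predicting the outcome, the pooled figure is confounded, and the within-stratum comparison is the causal one.
Within each level — recent employment: 72.1% vs 65.1%; intermittent employment: 55.1% vs 39.1%; long-term unemployed: 32.8% vs 22.9% — Provider 1 is higher every time.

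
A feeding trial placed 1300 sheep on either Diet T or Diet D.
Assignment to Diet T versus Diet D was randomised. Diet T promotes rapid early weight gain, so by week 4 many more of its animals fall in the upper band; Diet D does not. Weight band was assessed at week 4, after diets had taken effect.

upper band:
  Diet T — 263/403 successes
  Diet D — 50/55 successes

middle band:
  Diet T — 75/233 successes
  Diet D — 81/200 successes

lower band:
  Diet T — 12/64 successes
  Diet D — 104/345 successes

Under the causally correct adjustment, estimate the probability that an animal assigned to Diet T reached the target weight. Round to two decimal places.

0.50

The stratified and pooled comparisons disagree (Diet D wins within each week-4 weight band; Diet T wins overall), so the answer turns on the causal role of week-4 weight band.
Stratifying would compare diets among sheep the diets themselves sorted into week-4 weight band groups — a form of selection on an intermediate. The unconditioned pooled rates give the total causal effect.
So P(outcome | do(Diet T)) is just the pooled rate for Diet T: 350/700 = 0.500.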